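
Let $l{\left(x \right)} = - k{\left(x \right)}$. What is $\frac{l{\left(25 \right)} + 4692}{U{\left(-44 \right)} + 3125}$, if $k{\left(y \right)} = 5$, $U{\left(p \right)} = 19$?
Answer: $\frac{4687}{3144} \approx 1.4908$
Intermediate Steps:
$l{\left(x \right)} = -5$ ($l{\left(x \right)} = \left(-1\right) 5 = -5$)
$\frac{l{\left(25 \right)} + 4692}{U{\left(-44 \right)} + 3125} = \frac{-5 + 4692}{19 + 3125} = \frac{4687}{3144}$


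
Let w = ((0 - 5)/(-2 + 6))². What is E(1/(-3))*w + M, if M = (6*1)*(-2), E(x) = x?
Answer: -601/48 ≈ -12.521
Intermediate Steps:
w = 25/16 (w = (-5/4)² = 25/16 ≈ 1.5625)
M = -12 (M = 6*(-2) = -12)
E(1/(-3))*w + M = (1/(-3))*(25/16) - 12 = (1*(-⅓))*(25/16) - 12 = -⅓*25/16 - 12 = -25/48 - 12 = -601/48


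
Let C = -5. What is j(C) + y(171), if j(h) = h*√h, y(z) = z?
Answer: 171 - 5*I*√5 ≈ 171.0 - 11.18*I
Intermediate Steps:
j(h) = h^(3/2)
j(C) + y(171) = (-5)^(3/2) + 171 = -5*I*√5 + 171 = 171 - 5*I*√5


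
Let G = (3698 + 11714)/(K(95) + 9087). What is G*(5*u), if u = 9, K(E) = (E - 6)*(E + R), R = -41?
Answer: 231180/4631 ≈ 49.920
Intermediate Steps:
K(E) = (-41 + E)*(-6 + E) (K(E) = (E - 6)*(E - 41) = (-6 + E)*(-41 + E) = (-41 + E)*(-6 + E))
G = 15412/13893 (G = (3698 + 11714)/((246 + 95² - 47*95) + 9087) = 15412/((246 + 9025 - 4465) + 9087) = 15412/(4806 + 9087) = 15412/13893 ≈ 1.1093)
G*(5*u) = 15412*(5*9)/13893 = (15412/13893)*45 = 231180/4631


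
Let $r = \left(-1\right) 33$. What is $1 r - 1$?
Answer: $-34$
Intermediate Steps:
$r = -33$
$1 r - 1 = 1 \left(-33\right) - 1 = -33 - 1 = -34$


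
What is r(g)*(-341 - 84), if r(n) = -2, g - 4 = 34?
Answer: 850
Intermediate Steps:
g = 38 (g = 4 + 34 = 38)
r(g)*(-341 - 84) = -2*(-341 - 84) = -2*(-425) = 850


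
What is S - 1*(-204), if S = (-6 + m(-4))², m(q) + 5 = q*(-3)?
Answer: 205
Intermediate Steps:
m(q) = -5 - 3*q (m(q) = -5 + q*(-3) = -5 - 3*q)
S = 1 (S = (-6 + (-5 - 3*(-4)))² = (-6 + (-5 + 12))² = (-6 + 7)² = 1² = 1)
S - 1*(-204) = 1 - 1*(-204) = 1 + 204 = 205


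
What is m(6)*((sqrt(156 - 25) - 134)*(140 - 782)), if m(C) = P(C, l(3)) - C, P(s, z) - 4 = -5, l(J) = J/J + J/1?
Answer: -602196 + 4494*sqrt(131) ≈ -5.5076e+5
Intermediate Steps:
l(J) = 1 + J (l(J) = 1 + J*1 = 1 + J)
P(s, z) = -1 (P(s, z) = 4 - 5 = -1)
m(C) = -1 - C
m(6)*((sqrt(156 - 25) - 134)*(140 - 782)) = (-1 - 1*6)*((sqrt(156 - 25) - 134)*(140 - 782)) = (-1 - 6)*((sqrt(131) - 134)*(-642)) = -7*(-134 + sqrt(131))*(-642) = -7*(86028 - 642*sqrt(131)) = -602196 + 4494*sqrt(131)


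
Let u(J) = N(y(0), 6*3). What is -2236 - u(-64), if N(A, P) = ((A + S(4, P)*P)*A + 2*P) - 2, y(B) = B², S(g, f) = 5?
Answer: -2270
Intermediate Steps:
N(A, P) = -2 + 2*P + A*(A + 5*P) (N(A, P) = ((A + 5*P)*A + 2*P) - 2 = (A*(A + 5*P) + 2*P) - 2 = (2*P + A*(A + 5*P)) - 2 = -2 + 2*P + A*(A + 5*P))
u(J) = 34 (u(J) = -2 + (0²)² + 2*(6*3) + 5*0²*(6*3) = -2 + 0² + 2*18 + 5*0*18 = -2 + 0 + 36 + 0 = 34)
-2236 - u(-64) = -2236 - 1*34 = -2236 - 34 = -2270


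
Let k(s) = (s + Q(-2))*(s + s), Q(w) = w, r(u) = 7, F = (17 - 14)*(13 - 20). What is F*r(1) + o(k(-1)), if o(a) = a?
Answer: -141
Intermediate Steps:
F = -21 (F = 3*(-7) = -21)
k(s) = 2*s*(-2 + s) (k(s) = (s - 2)*(s + s) = (-2 + s)*(2*s) = 2*s*(-2 + s))
F*r(1) + o(k(-1)) = -21*7 + 2*(-1)*(-2 - 1) = -147 + 2*(-1)*(-3) = -147 + 6 = -141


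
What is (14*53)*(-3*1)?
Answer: -2226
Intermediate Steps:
(14*53)*(-3*1) = 742*(-3) = -2226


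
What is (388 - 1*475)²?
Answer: 7569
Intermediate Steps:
(388 - 1*475)² = (388 - 475)² = (-87)² = 7569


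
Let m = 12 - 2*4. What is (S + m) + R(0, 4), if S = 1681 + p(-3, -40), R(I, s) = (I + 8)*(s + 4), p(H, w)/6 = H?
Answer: 1731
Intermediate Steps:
p(H, w) = 6*H
R(I, s) = (4 + s)*(8 + I) (R(I, s) = (8 + I)*(4 + s) = (4 + s)*(8 + I))
m = 4 (m = 12 - 8 = 4)
S = 1663 (S = 1681 + 6*(-3) = 1681 - 18 = 1663)
(S + m) + R(0, 4) = (1663 + 4) + (32 + 4*0 + 8*4 + 0*4) = 1667 + (32 + 0 + 32 + 0) = 1667 + 64 = 1731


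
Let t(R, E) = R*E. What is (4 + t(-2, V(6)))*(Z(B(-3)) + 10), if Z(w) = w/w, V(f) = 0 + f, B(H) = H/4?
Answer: -88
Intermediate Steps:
B(H) = H/4 (B(H) = H*(¼) = H/4)
V(f) = f
Z(w) = 1
t(R, E) = E*R
(4 + t(-2, V(6)))*(Z(B(-3)) + 10) = (4 + 6*(-2))*(1 + 10) = (4 - 12)*11 = -8*11 = -88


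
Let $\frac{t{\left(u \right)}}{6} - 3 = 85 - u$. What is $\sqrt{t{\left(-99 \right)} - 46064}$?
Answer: $i \sqrt{44942} \approx 212.0 i$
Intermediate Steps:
$t{\left(u \right)} = 528 - 6 u$ ($t{\left(u \right)} = 18 + 6 \left(85 - u\right) = 18 - \left(-510 + 6 u\right) = 528 - 6 u$)
$\sqrt{t{\left(-99 \right)} - 46064} = \sqrt{\left(528 - -594\right) - 46064} = \sqrt{\left(528 + 594\right) - 46064} = \sqrt{1122 - 46064} = \sqrt{-44942} = i \sqrt{44942}$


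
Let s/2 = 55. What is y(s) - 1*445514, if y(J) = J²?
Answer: -433414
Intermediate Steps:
s = 110 (s = 2*55 = 110)
y(s) - 1*445514 = 110² - 1*445514 = 12100 - 445514 = -433414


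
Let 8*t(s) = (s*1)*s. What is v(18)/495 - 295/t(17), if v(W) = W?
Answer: -129222/15895 ≈ -8.1297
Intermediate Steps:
t(s) = s²/8 (t(s) = ((s*1)*s)/8 = (s*s)/8 = s²/8)
v(18)/495 - 295/t(17) = 18/495 - 295/((⅛)*17²) = 18*(1/495) - 295/((⅛)*289) = 2/55 - 295/289/8 = 2/55 - 295*8/289 = 2/55 - 2360/289 = -129222/15895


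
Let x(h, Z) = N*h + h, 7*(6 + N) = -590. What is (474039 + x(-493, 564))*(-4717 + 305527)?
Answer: 1090856782380/7 ≈ 1.5584e+11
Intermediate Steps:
N = -632/7 (N = -6 + (⅐)*(-590) = -6 - 590/7 = -632/7 ≈ -90.286)
x(h, Z) = -625*h/7 (x(h, Z) = -632*h/7 + h = -625*h/7)
(474039 + x(-493, 564))*(-4717 + 305527) = (474039 - 625/7*(-493))*(-4717 + 305527) = (474039 + 308125/7)*300810 = (3626398/7)*300810 = 1090856782380/7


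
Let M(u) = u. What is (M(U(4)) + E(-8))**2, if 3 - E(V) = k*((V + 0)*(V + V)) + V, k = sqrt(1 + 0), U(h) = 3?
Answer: 12996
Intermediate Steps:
k = 1 (k = sqrt(1) = 1)
E(V) = 3 - V - 2*V**2 (E(V) = 3 - (1*((V + 0)*(V + V)) + V) = 3 - (1*(V*(2*V)) + V) = 3 - (1*(2*V**2) + V) = 3 - (2*V**2 + V) = 3 - (V + 2*V**2) = 3 + (-V - 2*V**2) = 3 - V - 2*V**2)
(M(U(4)) + E(-8))**2 = (3 + (3 - 1*(-8) - 2*(-8)**2))**2 = (3 + (3 + 8 - 2*64))**2 = (3 + (3 + 8 - 128))**2 = (3 - 117)**2 = (-114)**2 = 12996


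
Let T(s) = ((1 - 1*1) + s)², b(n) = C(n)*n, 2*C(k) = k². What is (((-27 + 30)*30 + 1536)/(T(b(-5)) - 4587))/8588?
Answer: -1626/5846281 ≈ -0.00027813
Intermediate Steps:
C(k) = k²/2
b(n) = n³/2 (b(n) = (n²/2)*n = n³/2)
T(s) = s² (T(s) = ((1 - 1) + s)² = (0 + s)² = s²)
(((-27 + 30)*30 + 1536)/(T(b(-5)) - 4587))/8588 = (((-27 + 30)*30 + 1536)/(((½)*(-5)³)² - 4587))/8588 = ((3*30 + 1536)/(((½)*(-125))² - 4587))*(1/8588) = ((90 + 1536)/((-125/2)² - 4587))*(1/8588) = (1626/(15625/4 - 4587))*(1/8588) = (1626/(-2723/4))*(1/8588) = (1626*(-4/2723))*(1/8588) = -6504/2723*1/8588 = -1626/5846281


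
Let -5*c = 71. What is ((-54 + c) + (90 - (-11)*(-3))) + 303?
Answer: 1459/5 ≈ 291.80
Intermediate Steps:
c = -71/5 (c = -⅕*71 = -71/5 ≈ -14.200)
((-54 + c) + (90 - (-11)*(-3))) + 303 = ((-54 - 71/5) + (90 - (-11)*(-3))) + 303 = (-341/5 + (90 - 11*3)) + 303 = (-341/5 + (90 - 33)) + 303 = (-341/5 + 57) + 303 = -56/5 + 303 = 1459/5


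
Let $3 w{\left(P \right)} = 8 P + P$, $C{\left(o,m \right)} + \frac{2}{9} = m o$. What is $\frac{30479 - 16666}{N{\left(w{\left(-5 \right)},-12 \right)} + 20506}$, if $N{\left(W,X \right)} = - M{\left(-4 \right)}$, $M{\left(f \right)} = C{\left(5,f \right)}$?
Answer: $\frac{124317}{184736} \approx 0.67294$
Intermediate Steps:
$C{\left(o,m \right)} = - \frac{2}{9} + m o$
$M{\left(f \right)} = - \frac{2}{9} + 5 f$ ($M{\left(f \right)} = - \frac{2}{9} + f 5 = - \frac{2}{9} + 5 f$)
$w{\left(P \right)} = 3 P$ ($w{\left(P \right)} = \frac{8 P + P}{3} = \frac{9 P}{3} = 3 P$)
$N{\left(W,X \right)} = \frac{182}{9}$ ($N{\left(W,X \right)} = - (- \frac{2}{9} + 5 \left(-4\right)) = - (- \frac{2}{9} - 20) = \left(-1\right) \left(- \frac{182}{9}\right) = \frac{182}{9}$)
$\frac{30479 - 16666}{N{\left(w{\left(-5 \right)},-12 \right)} + 20506} = \frac{30479 - 16666}{\frac{182}{9} + 20506} = \frac{13813}{\frac{184736}{9}} = 13813 \cdot \frac{9}{184736} = \frac{124317}{184736}$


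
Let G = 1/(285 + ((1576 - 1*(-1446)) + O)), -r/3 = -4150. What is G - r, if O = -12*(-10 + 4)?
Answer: -42068549/3379 ≈ -12450.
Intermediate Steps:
r = 12450 (r = -3*(-4150) = 12450)
O = 72 (O = -12*(-6) = 72)
G = 1/3379 (G = 1/(285 + ((1576 - 1*(-1446)) + 72)) = 1/(285 + ((1576 + 1446) + 72)) = 1/(285 + (3022 + 72)) = 1/(285 + 3094) = 1/3379 ≈ 0.00029595)
G - r = 1/3379 - 1*12450 = 1/3379 - 12450 = -42068549/3379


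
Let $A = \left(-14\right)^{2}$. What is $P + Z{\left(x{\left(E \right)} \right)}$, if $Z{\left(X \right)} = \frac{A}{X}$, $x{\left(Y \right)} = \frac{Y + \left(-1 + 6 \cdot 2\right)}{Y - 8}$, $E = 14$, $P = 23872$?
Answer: $\frac{597976}{25} \approx 23919.0$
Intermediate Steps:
$A = 196$
$x{\left(Y \right)} = \frac{11 + Y}{-8 + Y}$ ($x{\left(Y \right)} = \frac{Y + \left(-1 + 12\right)}{-8 + Y} = \frac{Y + 11}{-8 + Y} = \frac{11 + Y}{-8 + Y}$)
$Z{\left(X \right)} = \frac{196}{X}$
$P + Z{\left(x{\left(E \right)} \right)} = 23872 + \frac{196}{\frac{1}{-8 + 14} \left(11 + 14\right)} = 23872 + \frac{196}{\frac{1}{6} \cdot 25} = 23872 + \frac{196}{\frac{25}{6}} = 23872 + 196 \cdot \frac{6}{25} = 23872 + \frac{1176}{25} = \frac{597976}{25}$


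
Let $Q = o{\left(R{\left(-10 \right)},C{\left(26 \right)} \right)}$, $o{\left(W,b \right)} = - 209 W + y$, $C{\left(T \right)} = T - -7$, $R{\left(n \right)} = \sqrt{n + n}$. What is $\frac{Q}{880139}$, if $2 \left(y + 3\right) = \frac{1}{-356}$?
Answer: $- \frac{2137}{626658968} - \frac{418 i \sqrt{5}}{880139} \approx -3.4101 \cdot 10^{-6} - 0.001062 i$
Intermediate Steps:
$y = - \frac{2137}{712}$ ($y = -3 + \frac{1}{2 \left(-356\right)} = -3 + \frac{1}{2} \left(- \frac{1}{356}\right) = -3 - \frac{1}{712} = - \frac{2137}{712} \approx -3.0014$)
$R{\left(n \right)} = \sqrt{2} \sqrt{n}$ ($R{\left(n \right)} = \sqrt{2 n} = \sqrt{2} \sqrt{n}$)
$C{\left(T \right)} = 7 + T$ ($C{\left(T \right)} = T + 7 = 7 + T$)
$o{\left(W,b \right)} = - \frac{2137}{712} - 209 W$ ($o{\left(W,b \right)} = - 209 W - \frac{2137}{712} = - \frac{2137}{712} - 209 W$)
$Q = - \frac{2137}{712} - 418 i \sqrt{5}$ ($Q = - \frac{2137}{712} - 209 \sqrt{2} \sqrt{-10} = - \frac{2137}{712} - 209 \sqrt{2} i \sqrt{10} = - \frac{2137}{712} - 209 \cdot 2 i \sqrt{5} = - \frac{2137}{712} - 418 i \sqrt{5} \approx -3.0014 - 934.68 i$)
$\frac{Q}{880139} = \frac{- \frac{2137}{712} - 418 i \sqrt{5}}{880139} = \left(- \frac{2137}{712} - 418 i \sqrt{5}\right) \frac{1}{880139} = - \frac{2137}{626658968} - \frac{418 i \sqrt{5}}{880139}$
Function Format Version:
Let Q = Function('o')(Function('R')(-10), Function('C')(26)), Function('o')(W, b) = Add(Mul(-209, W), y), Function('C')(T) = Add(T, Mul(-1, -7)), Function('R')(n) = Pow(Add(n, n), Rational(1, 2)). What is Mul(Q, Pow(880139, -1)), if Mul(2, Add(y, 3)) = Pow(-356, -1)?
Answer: Add(Rational(-2137, 626658968), Mul(Rational(-418, 880139), I, Pow(5, Rational(1, 2)))) ≈ Add(-3.4101e-6, Mul(-0.0010620, I))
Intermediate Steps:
y = Rational(-2137, 712) (y = Add(-3, Mul(Rational(1, 2), Pow(-356, -1))) = Add(-3, Mul(Rational(1, 2), Rational(-1, 356))) = Add(-3, Rational(-1, 712)) = Rational(-2137, 712) ≈ -3.0014)
Function('R')(n) = Mul(Pow(2, Rational(1, 2)), Pow(n, Rational(1, 2))) (Function('R')(n) = Pow(Mul(2, n), Rational(1, 2)) = Mul(Pow(2, Rational(1, 2)), Pow(n, Rational(1, 2))))
Function('C')(T) = Add(7, T) (Function('C')(T) = Add(T, 7) = Add(7, T))
Function('o')(W, b) = Add(Rational(-2137, 712), Mul(-209, W)) (Function('o')(W, b) = Add(Mul(-209, W), Rational(-2137, 712)) = Add(Rational(-2137, 712), Mul(-209, W)))
Q = Add(Rational(-2137, 712), Mul(-418, I, Pow(5, Rational(1, 2)))) (Q = Add(Rational(-2137, 712), Mul(-209, Mul(Pow(2, Rational(1, 2)), Pow(-10, Rational(1, 2))))) = Add(Rational(-2137, 712), Mul(-209, Mul(Pow(2, Rational(1, 2)), Mul(I, Pow(10, Rational(1, 2)))))) = Add(Rational(-2137, 712), Mul(-209, Mul(2, I, Pow(5, Rational(1, 2))))) = Add(Rational(-2137, 712), Mul(-418, I, Pow(5, Rational(1, 2)))) ≈ Add(-3.0014, Mul(-934.68, I)))
Mul(Q, Pow(880139, -1)) = Mul(Add(Rational(-2137, 712), Mul(-418, I, Pow(5, Rational(1, 2)))), Pow(880139, -1)) = Mul(Add(Rational(-2137, 712), Mul(-418, I, Pow(5, Rational(1, 2)))), Rational(1, 880139)) = Add(Rational(-2137, 626658968), Mul(Rational(-418, 880139), I, Pow(5, Rational(1, 2))))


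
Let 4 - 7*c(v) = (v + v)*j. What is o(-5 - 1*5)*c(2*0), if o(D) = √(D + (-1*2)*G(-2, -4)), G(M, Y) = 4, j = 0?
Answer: 12*I*√2/7 ≈ 2.4244*I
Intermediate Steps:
o(D) = √(-8 + D) (o(D) = √(D - 1*2*4) = √(D - 2*4) = √(D - 8) = √(-8 + D))
c(v) = 4/7 (c(v) = 4/7 - (v + v)*0/7 = 4/7 - 2*v*0/7 = 4/7 - ⅐*0 = 4/7 + 0 = 4/7)
o(-5 - 1*5)*c(2*0) = √(-8 + (-5 - 1*5))*(4/7) = √(-8 + (-5 - 5))*(4/7) = √(-8 - 10)*(4/7) = √(-18)*(4/7) = (3*I*√2)*(4/7) = 12*I*√2/7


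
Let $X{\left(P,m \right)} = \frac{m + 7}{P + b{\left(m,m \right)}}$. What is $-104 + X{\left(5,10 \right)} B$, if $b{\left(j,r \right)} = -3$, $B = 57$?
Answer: $\frac{761}{2} \approx 380.5$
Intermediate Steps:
$X{\left(P,m \right)} = \frac{7 + m}{-3 + P}$ ($X{\left(P,m \right)} = \frac{m + 7}{P - 3} = \frac{7 + m}{-3 + P}$)
$-104 + X{\left(5,10 \right)} B = -104 + \frac{7 + 10}{-3 + 5} \cdot 57 = -104 + \frac{1}{2} \cdot 17 \cdot 57 = -104 + \frac{17}{2} \cdot 57 = -104 + \frac{969}{2} = \frac{761}{2}$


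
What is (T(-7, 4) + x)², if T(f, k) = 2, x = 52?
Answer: 2916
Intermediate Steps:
(T(-7, 4) + x)² = (2 + 52)² = 54² = 2916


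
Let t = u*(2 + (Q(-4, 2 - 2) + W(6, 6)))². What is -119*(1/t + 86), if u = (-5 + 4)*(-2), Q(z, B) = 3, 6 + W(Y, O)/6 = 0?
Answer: -19669867/1922 ≈ -10234.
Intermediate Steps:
W(Y, O) = -36 (W(Y, O) = -36 + 6*0 = -36 + 0 = -36)
u = 2 (u = -1*(-2) = 2)
t = 1922 (t = 2*(2 + (3 - 36))² = 2*(2 - 33)² = 2*(-31)² = 2*961 = 1922)
-119*(1/t + 86) = -119*(1/1922 + 86) = -119*165293/1922 = -19669867/1922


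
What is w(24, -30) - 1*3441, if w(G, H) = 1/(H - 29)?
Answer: -203020/59 ≈ -3441.0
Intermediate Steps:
w(G, H) = 1/(-29 + H)
w(24, -30) - 1*3441 = 1/(-29 - 30) - 1*3441 = 1/(-59) - 3441 = -1/59 - 3441 = -203020/59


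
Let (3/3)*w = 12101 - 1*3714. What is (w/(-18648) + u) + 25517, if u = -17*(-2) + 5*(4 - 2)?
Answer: 476653141/18648 ≈ 25561.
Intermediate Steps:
w = 8387 (w = 12101 - 1*3714 = 12101 - 3714 = 8387)
u = 44 (u = 34 + 5*2 = 34 + 10 = 44)
(w/(-18648) + u) + 25517 = (8387/(-18648) + 44) + 25517 = (8387*(-1/18648) + 44) + 25517 = (-8387/18648 + 44) + 25517 = 812125/18648 + 25517 = 476653141/18648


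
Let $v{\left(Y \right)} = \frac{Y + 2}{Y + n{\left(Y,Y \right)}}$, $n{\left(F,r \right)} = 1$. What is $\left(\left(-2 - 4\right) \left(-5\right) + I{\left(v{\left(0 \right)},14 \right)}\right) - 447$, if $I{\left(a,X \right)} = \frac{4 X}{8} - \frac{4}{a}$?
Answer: $-412$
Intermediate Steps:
$v{\left(Y \right)} = \frac{2 + Y}{1 + Y}$ ($v{\left(Y \right)} = \frac{Y + 2}{Y + 1} = \frac{2 + Y}{1 + Y}$)
$I{\left(a,X \right)} = \frac{X}{2} - \frac{4}{a}$ ($I{\left(a,X \right)} = 4 X \frac{1}{8} - \frac{4}{a} = \frac{X}{2} - \frac{4}{a}$)
$\left(\left(-2 - 4\right) \left(-5\right) + I{\left(v{\left(0 \right)},14 \right)}\right) - 447 = \left(\left(-2 - 4\right) \left(-5\right) + \left(\frac{1}{2} \cdot 14 - \frac{4}{\frac{1}{1 + 0} \left(2 + 0\right)}\right)\right) - 447 = \left(\left(-6\right) \left(-5\right) + \left(7 - \frac{4}{1^{-1} \cdot 2}\right)\right) - 447 = \left(30 + \left(7 - \frac{4}{1 \cdot 2}\right)\right) - 447 = \left(30 + \left(7 - \frac{4}{2}\right)\right) - 447 = \left(30 + \left(7 - 2\right)\right) - 447 = \left(30 + 5\right) - 447 = 35 - 447 = -412$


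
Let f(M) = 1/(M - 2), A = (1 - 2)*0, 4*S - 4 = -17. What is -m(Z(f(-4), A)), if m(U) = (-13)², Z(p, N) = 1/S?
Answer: -169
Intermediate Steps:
S = -13/4 (S = 1 + (¼)*(-17) = 1 - 17/4 = -13/4 ≈ -3.2500)
A = 0 (A = -1*0 = 0)
f(M) = 1/(-2 + M)
Z(p, N) = -4/13 (Z(p, N) = 1/(-13/4) = 1*(-4/13) = -4/13)
m(U) = 169
-m(Z(f(-4), A)) = -1*169 = -169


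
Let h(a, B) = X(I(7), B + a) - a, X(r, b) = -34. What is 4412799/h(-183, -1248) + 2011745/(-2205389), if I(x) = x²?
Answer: 9731638623806/328602961 ≈ 29615.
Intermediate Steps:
h(a, B) = -34 - a
4412799/h(-183, -1248) + 2011745/(-2205389) = 4412799/(-34 - 1*(-183)) + 2011745/(-2205389) = 4412799/(-34 + 183) + 2011745*(-1/2205389) = 4412799/149 - 2011745/2205389 = 9731638623806/328602961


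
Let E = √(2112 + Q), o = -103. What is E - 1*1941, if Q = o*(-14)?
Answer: -1941 + √3554 ≈ -1881.4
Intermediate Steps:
Q = 1442 (Q = -103*(-14) = 1442)
E = √3554 (E = √(2112 + 1442) = √3554 ≈ 59.615)
E - 1*1941 = √3554 - 1*1941 = √3554 - 1941 = -1941 + √3554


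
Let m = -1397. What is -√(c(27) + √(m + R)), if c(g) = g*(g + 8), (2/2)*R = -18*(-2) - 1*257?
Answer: -√(945 + I*√1618) ≈ -30.748 - 0.6541*I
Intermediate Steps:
R = -221 (R = -18*(-2) - 1*257 = 36 - 257 = -221)
c(g) = g*(8 + g)
-√(c(27) + √(m + R)) = -√(27*(8 + 27) + √(-1397 - 221)) = -√(27*35 + √(-1618)) = -√(945 + I*√1618)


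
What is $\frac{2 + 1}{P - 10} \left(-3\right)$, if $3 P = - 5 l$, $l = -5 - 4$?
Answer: $- \frac{9}{5} \approx -1.8$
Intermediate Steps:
$l = -9$
$P = 15$ ($P = \frac{\left(-5\right) \left(-9\right)}{3} = \frac{1}{3} \cdot 45 = 15$)
$\frac{2 + 1}{P - 10} \left(-3\right) = \frac{2 + 1}{15 - 10} \left(-3\right) = \frac{1}{5} \cdot 3 \left(-3\right) = \frac{3}{5} \left(-3\right) = - \frac{9}{5}$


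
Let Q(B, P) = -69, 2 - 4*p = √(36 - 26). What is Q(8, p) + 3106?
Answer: 3037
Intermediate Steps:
p = ½ - √10/4 (p = ½ - √(36 - 26)/4 = ½ - √10/4 ≈ -0.29057)
Q(8, p) + 3106 = -69 + 3106 = 3037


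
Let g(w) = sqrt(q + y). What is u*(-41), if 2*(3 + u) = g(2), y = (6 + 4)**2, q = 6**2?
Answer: 123 - 41*sqrt(34) ≈ -116.07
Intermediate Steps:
q = 36
y = 100 (y = 10**2 = 100)
g(w) = 2*sqrt(34) (g(w) = sqrt(36 + 100) = sqrt(136) = 2*sqrt(34))
u = -3 + sqrt(34) (u = -3 + (2*sqrt(34))/2 = -3 + sqrt(34) ≈ 2.8310)
u*(-41) = (-3 + sqrt(34))*(-41) = 123 - 41*sqrt(34)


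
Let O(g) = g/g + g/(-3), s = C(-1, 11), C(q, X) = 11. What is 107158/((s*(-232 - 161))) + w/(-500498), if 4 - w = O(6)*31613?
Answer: -410450725/16516434 ≈ -24.851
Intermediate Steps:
s = 11
O(g) = 1 - g/3 (O(g) = 1 + g*(-⅓) = 1 - g/3)
w = 31617 (w = 4 - (1 - ⅓*6)*31613 = 4 - (1 - 2)*31613 = 4 - (-1)*31613 = 4 - 1*(-31613) = 4 + 31613 = 31617)
107158/((s*(-232 - 161))) + w/(-500498) = 107158/((11*(-232 - 161))) + 31617/(-500498) = 107158/((11*(-393))) + 31617*(-1/500498) = 107158/(-4323) - 31617/500498 = 107158*(-1/4323) - 31617/500498 = -818/33 - 31617/500498 = -410450725/16516434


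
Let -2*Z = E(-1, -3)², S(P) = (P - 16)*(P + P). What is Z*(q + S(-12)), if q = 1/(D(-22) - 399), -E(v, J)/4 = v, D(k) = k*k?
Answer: -456968/85 ≈ -5376.1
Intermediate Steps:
D(k) = k²
S(P) = 2*P*(-16 + P) (S(P) = (-16 + P)*(2*P) = 2*P*(-16 + P))
E(v, J) = -4*v
Z = -8 (Z = -(-4*(-1))²/2 = -½*4² = -½*16 = -8)
q = 1/85 (q = 1/((-22)² - 399) = 1/(484 - 399) = 1/85 ≈ 0.011765)
Z*(q + S(-12)) = -8*(1/85 + 2*(-12)*(-16 - 12)) = -8*(1/85 + 2*(-12)*(-28)) = -8*(1/85 + 672) = -8*57121/85 = -456968/85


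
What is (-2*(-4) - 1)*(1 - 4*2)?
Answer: -49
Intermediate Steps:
(-2*(-4) - 1)*(1 - 4*2) = (8 - 1)*(1 - 8) = 7*(-7) = -49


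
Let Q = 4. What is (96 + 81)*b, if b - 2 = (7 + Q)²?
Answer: 21771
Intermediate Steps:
b = 123 (b = 2 + (7 + 4)² = 2 + 11² = 2 + 121 = 123)
(96 + 81)*b = (96 + 81)*123 = 177*123 = 21771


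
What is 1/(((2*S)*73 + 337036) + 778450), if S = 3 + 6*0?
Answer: 1/1115924 ≈ 8.9612e-7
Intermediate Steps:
S = 3 (S = 3 + 0 = 3)
1/(((2*S)*73 + 337036) + 778450) = 1/(((2*3)*73 + 337036) + 778450) = 1/((6*73 + 337036) + 778450) = 1/((438 + 337036) + 778450) = 1/(337474 + 778450) = 1/1115924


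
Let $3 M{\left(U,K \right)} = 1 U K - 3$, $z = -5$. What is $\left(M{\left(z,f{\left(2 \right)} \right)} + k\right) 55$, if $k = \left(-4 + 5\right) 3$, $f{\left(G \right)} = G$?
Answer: $- \frac{220}{3} \approx -73.333$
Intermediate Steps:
$k = 3$ ($k = 1 \cdot 3 = 3$)
$M{\left(U,K \right)} = -1 + \frac{K U}{3}$ ($M{\left(U,K \right)} = \frac{1 U K - 3}{3} = \frac{U K - 3}{3} = \frac{K U - 3}{3} = \frac{-3 + K U}{3} = -1 + \frac{K U}{3}$)
$\left(M{\left(z,f{\left(2 \right)} \right)} + k\right) 55 = \left(\left(-1 + \frac{1}{3} \cdot 2 \left(-5\right)\right) + 3\right) 55 = \left(\left(-1 - \frac{10}{3}\right) + 3\right) 55 = \left(- \frac{13}{3} + 3\right) 55 = \left(- \frac{4}{3}\right) 55 = - \frac{220}{3}$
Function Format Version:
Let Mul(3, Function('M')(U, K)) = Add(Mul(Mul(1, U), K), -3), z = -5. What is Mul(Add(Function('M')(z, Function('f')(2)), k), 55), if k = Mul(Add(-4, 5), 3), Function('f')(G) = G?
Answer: Rational(-220, 3) ≈ -73.333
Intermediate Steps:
k = 3 (k = Mul(1, 3) = 3)
Function('M')(U, K) = Add(-1, Mul(Rational(1, 3), K, U)) (Function('M')(U, K) = Mul(Rational(1, 3), Add(Mul(Mul(1, U), K), -3)) = Mul(Rational(1, 3), Add(Mul(U, K), -3)) = Mul(Rational(1, 3), Add(Mul(K, U), -3)) = Mul(Rational(1, 3), Add(-3, Mul(K, U))) = Add(-1, Mul(Rational(1, 3), K, U)))
Mul(Add(Function('M')(z, Function('f')(2)), k), 55) = Mul(Add(Add(-1, Mul(Rational(1, 3), 2, -5)), 3), 55) = Mul(Add(Add(-1, Rational(-10, 3)), 3), 55) = Mul(Add(Rational(-13, 3), 3), 55) = Mul(Rational(-4, 3), 55) = Rational(-220, 3)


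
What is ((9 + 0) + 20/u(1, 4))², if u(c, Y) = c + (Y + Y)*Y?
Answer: 100489/1089 ≈ 92.276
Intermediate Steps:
u(c, Y) = c + 2*Y² (u(c, Y) = c + (2*Y)*Y = c + 2*Y²)
((9 + 0) + 20/u(1, 4))² = ((9 + 0) + 20/(1 + 2*4²))² = (9 + 20/(1 + 2*16))² = (9 + 20/(1 + 32))² = (9 + 20/33)² = (317/33)² = 100489/1089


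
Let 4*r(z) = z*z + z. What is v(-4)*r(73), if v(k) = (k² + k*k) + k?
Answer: 37814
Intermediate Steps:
v(k) = k + 2*k² (v(k) = (k² + k²) + k = 2*k² + k = k + 2*k²)
r(z) = z/4 + z²/4 (r(z) = (z*z + z)/4 = (z² + z)/4 = (z + z²)/4 = z/4 + z²/4)
v(-4)*r(73) = (-4*(1 + 2*(-4)))*((¼)*73*(1 + 73)) = (-4*(1 - 8))*((¼)*73*74) = -4*(-7)*(2701/2) = 28*(2701/2) = 37814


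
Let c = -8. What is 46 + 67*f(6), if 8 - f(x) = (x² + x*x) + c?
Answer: -3706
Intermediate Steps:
f(x) = 16 - 2*x² (f(x) = 8 - ((x² + x*x) - 8) = 8 - ((x² + x²) - 8) = 8 - (2*x² - 8) = 8 - (-8 + 2*x²) = 8 + (8 - 2*x²) = 16 - 2*x²)
46 + 67*f(6) = 46 + 67*(16 - 2*6²) = 46 + 67*(16 - 2*36) = 46 + 67*(16 - 72) = 46 + 67*(-56) = 46 - 3752 = -3706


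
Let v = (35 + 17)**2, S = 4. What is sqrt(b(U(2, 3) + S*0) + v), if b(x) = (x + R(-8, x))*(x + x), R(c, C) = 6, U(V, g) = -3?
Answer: sqrt(2686) ≈ 51.827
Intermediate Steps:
b(x) = 2*x*(6 + x) (b(x) = (x + 6)*(x + x) = (6 + x)*(2*x) = 2*x*(6 + x))
v = 2704 (v = 52**2 = 2704)
sqrt(b(U(2, 3) + S*0) + v) = sqrt(2*(-3 + 4*0)*(6 + (-3 + 4*0)) + 2704) = sqrt(2*(-3 + 0)*(6 + (-3 + 0)) + 2704) = sqrt(2*(-3)*(6 - 3) + 2704) = sqrt(2*(-3)*3 + 2704) = sqrt(-18 + 2704) = sqrt(2686)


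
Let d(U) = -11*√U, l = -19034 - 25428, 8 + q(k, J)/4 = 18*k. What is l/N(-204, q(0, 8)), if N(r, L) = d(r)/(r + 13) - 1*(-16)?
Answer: -6488072888/2340955 + 46707331*I*√51/2340955 ≈ -2771.6 + 142.49*I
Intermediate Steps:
q(k, J) = -32 + 72*k (q(k, J) = -32 + 4*(18*k) = -32 + 72*k)
l = -44462
N(r, L) = 16 - 11*√r/(13 + r) (N(r, L) = (-11*√r)/(r + 13) - 1*(-16) = (-11*√r)/(13 + r) + 16 = -11*√r/(13 + r) + 16 = 16 - 11*√r/(13 + r))
l/N(-204, q(0, 8)) = -44462*(13 - 204)/(208 - 22*I*√51 + 16*(-204)) = -44462*(-191/(208 - 22*I*√51 - 3264)) = -44462*(-191/(-3056 - 22*I*√51)) = -44462/(16 + 22*I*√51/191)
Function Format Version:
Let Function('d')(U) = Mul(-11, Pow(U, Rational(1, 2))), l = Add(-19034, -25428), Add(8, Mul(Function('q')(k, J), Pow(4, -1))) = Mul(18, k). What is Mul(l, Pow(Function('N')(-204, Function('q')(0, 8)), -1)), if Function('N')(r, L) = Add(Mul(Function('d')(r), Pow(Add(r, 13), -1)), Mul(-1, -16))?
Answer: Add(Rational(-6488072888, 2340955), Mul(Rational(46707331, 2340955), I, Pow(51, Rational(1, 2)))) ≈ Add(-2771.6, Mul(142.49, I))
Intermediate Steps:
Function('q')(k, J) = Add(-32, Mul(72, k)) (Function('q')(k, J) = Add(-32, Mul(4, Mul(18, k))) = Add(-32, Mul(72, k)))
l = -44462
Function('N')(r, L) = Add(16, Mul(-11, Pow(r, Rational(1, 2)), Pow(Add(13, r), -1))) (Function('N')(r, L) = Add(Mul(Mul(-11, Pow(r, Rational(1, 2))), Pow(Add(r, 13), -1)), Mul(-1, -16)) = Add(Mul(Mul(-11, Pow(r, Rational(1, 2))), Pow(Add(13, r), -1)), 16) = Add(Mul(-11, Pow(r, Rational(1, 2)), Pow(Add(13, r), -1)), 16) = Add(16, Mul(-11, Pow(r, Rational(1, 2)), Pow(Add(13, r), -1))))
Mul(l, Pow(Function('N')(-204, Function('q')(0, 8)), -1)) = Mul(-44462, Pow(Mul(Pow(Add(13, -204), -1), Add(208, Mul(-11, Pow(-204, Rational(1, 2))), Mul(16, -204))), -1)) = Mul(-44462, Pow(Mul(Pow(-191, -1), Add(208, Mul(-11, Mul(2, I, Pow(51, Rational(1, 2)))), -3264)), -1)) = Mul(-44462, Pow(Mul(Rational(-1, 191), Add(208, Mul(-22, I, Pow(51, Rational(1, 2))), -3264)), -1)) = Mul(-44462, Pow(Mul(Rational(-1, 191), Add(-3056, Mul(-22, I, Pow(51, Rational(1, 2))))), -1)) = Mul(-44462, Pow(Add(16, Mul(Rational(22, 191), I, Pow(51, Rational(1, 2)))), -1))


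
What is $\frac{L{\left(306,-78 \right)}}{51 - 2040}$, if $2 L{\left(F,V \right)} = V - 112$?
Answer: $\frac{95}{1989} \approx 0.047763$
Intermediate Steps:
$L{\left(F,V \right)} = -56 + \frac{V}{2}$ ($L{\left(F,V \right)} = \frac{V - 112}{2} = \frac{-112 + V}{2} = -56 + \frac{V}{2}$)
$\frac{L{\left(306,-78 \right)}}{51 - 2040} = \frac{-56 + \frac{1}{2} \left(-78\right)}{51 - 2040} = \frac{-56 - 39}{51 - 2040} = - \frac{95}{-1989} = \left(-95\right) \left(- \frac{1}{1989}\right) = \frac{95}{1989}$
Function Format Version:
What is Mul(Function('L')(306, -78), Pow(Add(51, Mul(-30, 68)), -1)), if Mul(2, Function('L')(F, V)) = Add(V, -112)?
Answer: Rational(95, 1989) ≈ 0.047763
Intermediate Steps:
Function('L')(F, V) = Add(-56, Mul(Rational(1, 2), V)) (Function('L')(F, V) = Mul(Rational(1, 2), Add(V, -112)) = Mul(Rational(1, 2), Add(-112, V)) = Add(-56, Mul(Rational(1, 2), V)))
Mul(Function('L')(306, -78), Pow(Add(51, Mul(-30, 68)), -1)) = Mul(Add(-56, Mul(Rational(1, 2), -78)), Pow(Add(51, Mul(-30, 68)), -1)) = Mul(Add(-56, -39), Pow(Add(51, -2040), -1)) = Mul(-95, Pow(-1989, -1)) = Mul(-95, Rational(-1, 1989)) = Rational(95, 1989)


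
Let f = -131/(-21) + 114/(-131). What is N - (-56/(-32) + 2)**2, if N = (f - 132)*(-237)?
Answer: 440127035/14672 ≈ 29998.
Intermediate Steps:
f = 14767/2751 (f = -131*(-1/21) + 114*(-1/131) = 131/21 - 114/131 = 14767/2751 ≈ 5.3679)
N = 27520835/917 (N = (14767/2751 - 132)*(-237) = -348365/2751*(-237) = 27520835/917 ≈ 30012.)
N - (-56/(-32) + 2)**2 = 27520835/917 - (-56/(-32) + 2)**2 = 27520835/917 - (-56*(-1/32) + 2)**2 = 27520835/917 - (7/4 + 2)**2 = 27520835/917 - (15/4)**2 = 27520835/917 - 1*225/16 = 27520835/917 - 225/16 = 440127035/14672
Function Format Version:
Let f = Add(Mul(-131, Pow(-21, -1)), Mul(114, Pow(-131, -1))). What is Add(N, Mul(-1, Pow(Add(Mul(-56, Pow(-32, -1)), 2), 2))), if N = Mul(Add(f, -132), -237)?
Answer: Rational(440127035, 14672) ≈ 29998.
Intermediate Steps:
f = Rational(14767, 2751) (f = Add(Mul(-131, Rational(-1, 21)), Mul(114, Rational(-1, 131))) = Add(Rational(131, 21), Rational(-114, 131)) = Rational(14767, 2751) ≈ 5.3679)
N = Rational(27520835, 917) (N = Mul(Add(Rational(14767, 2751), -132), -237) = Mul(Rational(-348365, 2751), -237) = Rational(27520835, 917) ≈ 30012.)
Add(N, Mul(-1, Pow(Add(Mul(-56, Pow(-32, -1)), 2), 2))) = Add(Rational(27520835, 917), Mul(-1, Pow(Add(Mul(-56, Pow(-32, -1)), 2), 2))) = Add(Rational(27520835, 917), Mul(-1, Pow(Add(Mul(-56, Rational(-1, 32)), 2), 2))) = Add(Rational(27520835, 917), Mul(-1, Pow(Add(Rational(7, 4), 2), 2))) = Add(Rational(27520835, 917), Mul(-1, Pow(Rational(15, 4), 2))) = Add(Rational(27520835, 917), Mul(-1, Rational(225, 16))) = Add(Rational(27520835, 917), Rational(-225, 16)) = Rational(440127035, 14672)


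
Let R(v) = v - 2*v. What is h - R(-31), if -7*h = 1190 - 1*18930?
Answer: 17523/7 ≈ 2503.3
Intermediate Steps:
R(v) = -v
h = 17740/7 (h = -(1190 - 1*18930)/7 = -(1190 - 18930)/7 = -⅐*(-17740) = 17740/7 ≈ 2534.3)
h - R(-31) = 17740/7 - (-1)*(-31) = 17740/7 - 1*31 = 17740/7 - 31 = 17523/7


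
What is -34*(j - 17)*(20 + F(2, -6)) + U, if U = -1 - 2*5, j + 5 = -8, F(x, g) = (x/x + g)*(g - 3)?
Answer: 66289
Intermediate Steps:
F(x, g) = (1 + g)*(-3 + g)
j = -13 (j = -5 - 8 = -13)
U = -11 (U = -1 - 10 = -11)
-34*(j - 17)*(20 + F(2, -6)) + U = -34*(-13 - 17)*(20 + (-3 + (-6)² - 2*(-6))) - 11 = -(-1020)*(20 + (-3 + 36 + 12)) - 11 = -(-1020)*(20 + 45) - 11 = -(-1020)*65 - 11 = -34*(-1950) - 11 = 66300 - 11 = 66289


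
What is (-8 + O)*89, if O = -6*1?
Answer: -1246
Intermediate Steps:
O = -6
(-8 + O)*89 = (-8 - 6)*89 = -14*89 = -1246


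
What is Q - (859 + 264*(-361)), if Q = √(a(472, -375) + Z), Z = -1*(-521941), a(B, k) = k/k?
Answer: 94445 + √521942 ≈ 95168.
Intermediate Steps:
a(B, k) = 1
Z = 521941
Q = √521942 (Q = √(1 + 521941) = √521942 ≈ 722.46)
Q - (859 + 264*(-361)) = √521942 - (859 + 264*(-361)) = √521942 - (859 - 95304) = √521942 - 1*(-94445) = √521942 + 94445 = 94445 + √521942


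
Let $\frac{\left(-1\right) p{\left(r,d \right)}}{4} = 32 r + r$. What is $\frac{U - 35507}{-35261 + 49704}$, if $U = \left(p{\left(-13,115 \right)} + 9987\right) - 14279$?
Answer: $- \frac{38083}{14443} \approx -2.6368$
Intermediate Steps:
$p{\left(r,d \right)} = - 132 r$ ($p{\left(r,d \right)} = - 4 \left(32 r + r\right) = - 4 \cdot 33 r = - 132 r$)
$U = -2576$ ($U = \left(\left(-132\right) \left(-13\right) + 9987\right) - 14279 = \left(1716 + 9987\right) - 14279 = 11703 - 14279 = -2576$)
$\frac{U - 35507}{-35261 + 49704} = \frac{-2576 - 35507}{-35261 + 49704} = - \frac{38083}{14443}$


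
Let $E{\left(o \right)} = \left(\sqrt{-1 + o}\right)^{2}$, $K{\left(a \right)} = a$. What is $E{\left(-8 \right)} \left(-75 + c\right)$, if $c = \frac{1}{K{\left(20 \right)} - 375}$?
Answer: $\frac{239634}{355} \approx 675.03$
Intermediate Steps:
$E{\left(o \right)} = -1 + o$
$c = - \frac{1}{355}$ ($c = \frac{1}{20 - 375} = \frac{1}{-355} = - \frac{1}{355} \approx -0.0028169$)
$E{\left(-8 \right)} \left(-75 + c\right) = \left(-1 - 8\right) \left(-75 - \frac{1}{355}\right) = \left(-9\right) \left(- \frac{26626}{355}\right) = \frac{239634}{355}$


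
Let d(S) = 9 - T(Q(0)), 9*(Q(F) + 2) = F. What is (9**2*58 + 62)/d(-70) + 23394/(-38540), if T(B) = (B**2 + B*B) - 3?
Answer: 22919603/19270 ≈ 1189.4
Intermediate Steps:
Q(F) = -2 + F/9
T(B) = -3 + 2*B**2 (T(B) = (B**2 + B**2) - 3 = 2*B**2 - 3 = -3 + 2*B**2)
d(S) = 4 (d(S) = 9 - (-3 + 2*(-2 + (1/9)*0)**2) = 9 - (-3 + 2*(-2 + 0)**2) = 9 - (-3 + 2*(-2)**2) = 9 - (-3 + 2*4) = 9 - (-3 + 8) = 9 - 1*5 = 9 - 5 = 4)
(9**2*58 + 62)/d(-70) + 23394/(-38540) = (9**2*58 + 62)/4 + 23394/(-38540) = (81*58 + 62)*(1/4) + 23394*(-1/38540) = (4698 + 62)*(1/4) - 11697/19270 = 4760*(1/4) - 11697/19270 = 1190 - 11697/19270 = 22919603/19270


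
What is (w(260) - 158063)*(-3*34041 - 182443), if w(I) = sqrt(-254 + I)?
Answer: 44979355658 - 284566*sqrt(6) ≈ 4.4979e+10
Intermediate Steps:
(w(260) - 158063)*(-3*34041 - 182443) = (sqrt(-254 + 260) - 158063)*(-3*34041 - 182443) = (sqrt(6) - 158063)*(-102123 - 182443) = (-158063 + sqrt(6))*(-284566) = 44979355658 - 284566*sqrt(6)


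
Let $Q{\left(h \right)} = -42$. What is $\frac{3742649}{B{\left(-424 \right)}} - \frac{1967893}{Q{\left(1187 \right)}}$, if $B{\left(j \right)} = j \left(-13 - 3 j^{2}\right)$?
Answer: $\frac{225009538840385}{4802292264} \approx 46855.0$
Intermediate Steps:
$\frac{3742649}{B{\left(-424 \right)}} - \frac{1967893}{Q{\left(1187 \right)}} = \frac{3742649}{\left(-1\right) \left(-424\right) \left(13 + 3 \left(-424\right)^{2}\right)} - \frac{1967893}{-42} = \frac{3742649}{\left(-1\right) \left(-424\right) \left(13 + 3 \cdot 179776\right)} - - \frac{1967893}{42} = \frac{3742649}{\left(-1\right) \left(-424\right) \left(13 + 539328\right)} + \frac{1967893}{42} = \frac{3742649}{\left(-1\right) \left(-424\right) 539341} + \frac{1967893}{42} = \frac{3742649}{228680584} + \frac{1967893}{42} = \frac{225009538840385}{4802292264}$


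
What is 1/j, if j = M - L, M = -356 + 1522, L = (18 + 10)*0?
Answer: 1/1166 ≈ 0.00085763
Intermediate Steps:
L = 0 (L = 28*0 = 0)
M = 1166
j = 1166 (j = 1166 - 1*0 = 1166 + 0 = 1166)
1/j = 1/1166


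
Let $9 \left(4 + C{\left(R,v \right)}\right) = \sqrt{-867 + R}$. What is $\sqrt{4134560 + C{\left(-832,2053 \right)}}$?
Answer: $\frac{\sqrt{37211004 + i \sqrt{1699}}}{3} \approx 2033.4 + 0.0011262 i$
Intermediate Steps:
$C{\left(R,v \right)} = -4 + \frac{\sqrt{-867 + R}}{9}$
$\sqrt{4134560 + C{\left(-832,2053 \right)}} = \sqrt{4134560 - \left(4 - \frac{\sqrt{-867 - 832}}{9}\right)} = \sqrt{4134560 - \left(4 - \frac{\sqrt{-1699}}{9}\right)} = \sqrt{4134560 - \left(4 - \frac{i \sqrt{1699}}{9}\right)} = \sqrt{4134556 + \frac{i \sqrt{1699}}{9}}$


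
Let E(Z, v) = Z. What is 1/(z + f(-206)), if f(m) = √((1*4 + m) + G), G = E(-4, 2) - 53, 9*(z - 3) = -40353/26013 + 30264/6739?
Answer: 1739251067702382/141198221153804767 - 522827751892329*I*√259/141198221153804767 ≈ 0.012318 - 0.059591*I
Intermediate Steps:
z = 76064666/22865427 (z = 3 + (-40353/26013 + 30264/6739)/9 = 3 + (-40353*1/26013 + 30264*(1/6739))/9 = 3 + (-13451/8671 + 30264/6739)/9 = 3 + (⅑)*(7468385/2540603) = 3 + 7468385/22865427 = 76064666/22865427 ≈ 3.3266)
G = -57 (G = -4 - 53 = -57)
f(m) = √(-53 + m) (f(m) = √((1*4 + m) - 57) = √((4 + m) - 57) = √(-53 + m))
1/(z + f(-206)) = 1/(76064666/22865427 + √(-53 - 206)) = 1/(76064666/22865427 + √(-259)) = 1/(76064666/22865427 + I*√259)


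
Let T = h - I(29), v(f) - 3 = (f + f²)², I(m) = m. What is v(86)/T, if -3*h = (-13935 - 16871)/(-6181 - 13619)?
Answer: -1662615711900/876703 ≈ -1.8964e+6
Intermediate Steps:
v(f) = 3 + (f + f²)²
h = -15403/29700 (h = -(-13935 - 16871)/(3*(-6181 - 13619)) = -(-30806)/(3*(-19800)) = -(-30806)*(-1)/(3*19800) = -⅓*15403/9900 = -15403/29700 ≈ -0.51862)
T = -876703/29700 (T = -15403/29700 - 1*29 = -15403/29700 - 29 = -876703/29700 ≈ -29.519)
v(86)/T = (3 + 86²*(1 + 86)²)/(-876703/29700) = (3 + 7396*87²)*(-29700/876703) = (3 + 7396*7569)*(-29700/876703) = (3 + 55980324)*(-29700/876703) = 55980327*(-29700/876703) = -1662615711900/876703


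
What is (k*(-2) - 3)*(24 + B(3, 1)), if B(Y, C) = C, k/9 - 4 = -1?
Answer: -1425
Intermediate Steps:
k = 27 (k = 36 + 9*(-1) = 36 - 9 = 27)
(k*(-2) - 3)*(24 + B(3, 1)) = (27*(-2) - 3)*(24 + 1) = (-54 - 3)*25 = -57*25 = -1425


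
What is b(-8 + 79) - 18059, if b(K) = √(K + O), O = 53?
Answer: -18059 + 2*√31 ≈ -18048.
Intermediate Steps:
b(K) = √(53 + K) (b(K) = √(K + 53) = √(53 + K))
b(-8 + 79) - 18059 = √(53 + (-8 + 79)) - 18059 = √(53 + 71) - 18059 = √124 - 18059 = 2*√31 - 18059 = -18059 + 2*√31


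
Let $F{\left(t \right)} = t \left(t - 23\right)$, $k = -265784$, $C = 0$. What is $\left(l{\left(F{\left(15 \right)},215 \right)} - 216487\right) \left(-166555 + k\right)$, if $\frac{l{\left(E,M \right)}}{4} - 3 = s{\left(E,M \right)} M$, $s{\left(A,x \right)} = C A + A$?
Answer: $138207969825$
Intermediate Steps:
$F{\left(t \right)} = t \left(-23 + t\right)$
$s{\left(A,x \right)} = A$ ($s{\left(A,x \right)} = 0 A + A = 0 + A = A$)
$l{\left(E,M \right)} = 12 + 4 E M$
$\left(l{\left(F{\left(15 \right)},215 \right)} - 216487\right) \left(-166555 + k\right) = \left(\left(12 + 4 \cdot 15 \left(-23 + 15\right) 215\right) - 216487\right) \left(-166555 - 265784\right) = \left(\left(12 + 4 \cdot 15 \left(-8\right) 215\right) - 216487\right) \left(-432339\right) = \left(\left(12 + 4 \left(-120\right) 215\right) - 216487\right) \left(-432339\right) = \left(\left(12 - 103200\right) - 216487\right) \left(-432339\right) = \left(-103188 - 216487\right) \left(-432339\right) = \left(-319675\right) \left(-432339\right) = 138207969825$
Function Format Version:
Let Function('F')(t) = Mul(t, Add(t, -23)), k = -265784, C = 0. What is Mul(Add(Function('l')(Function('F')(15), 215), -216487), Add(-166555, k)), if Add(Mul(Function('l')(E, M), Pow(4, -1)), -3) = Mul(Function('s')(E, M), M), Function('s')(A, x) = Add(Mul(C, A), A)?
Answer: 138207969825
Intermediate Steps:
Function('F')(t) = Mul(t, Add(-23, t))
Function('s')(A, x) = A (Function('s')(A, x) = Add(Mul(0, A), A) = Add(0, A) = A)
Function('l')(E, M) = Add(12, Mul(4, E, M)) (Function('l')(E, M) = Add(12, Mul(4, Mul(E, M))) = Add(12, Mul(4, E, M)))
Mul(Add(Function('l')(Function('F')(15), 215), -216487), Add(-166555, k)) = Mul(Add(Add(12, Mul(4, Mul(15, Add(-23, 15)), 215)), -216487), Add(-166555, -265784)) = Mul(Add(Add(12, Mul(4, Mul(15, -8), 215)), -216487), -432339) = Mul(Add(Add(12, Mul(4, -120, 215)), -216487), -432339) = Mul(Add(Add(12, -103200), -216487), -432339) = Mul(Add(-103188, -216487), -432339) = Mul(-319675, -432339) = 138207969825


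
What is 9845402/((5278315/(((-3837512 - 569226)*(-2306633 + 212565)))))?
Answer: 12979065508827373424/754045 ≈ 1.7213e+13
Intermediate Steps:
9845402/((5278315/(((-3837512 - 569226)*(-2306633 + 212565))))) = 9845402/((5278315/((-4406738*(-2094068))))) = 9845402/((5278315/9228009030184)) = 9845402/((5278315*(1/9228009030184))) = 9845402/(754045/1318287004312) = 9845402*(1318287004312/754045) = 12979065508827373424/754045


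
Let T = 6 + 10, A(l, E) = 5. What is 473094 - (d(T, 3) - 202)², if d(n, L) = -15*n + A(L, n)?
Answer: 282125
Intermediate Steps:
T = 16
d(n, L) = 5 - 15*n (d(n, L) = -15*n + 5 = 5 - 15*n)
473094 - (d(T, 3) - 202)² = 473094 - ((5 - 15*16) - 202)² = 473094 - ((5 - 240) - 202)² = 473094 - (-235 - 202)² = 473094 - 1*(-437)² = 473094 - 1*190969 = 473094 - 190969 = 282125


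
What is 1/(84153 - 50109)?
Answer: 1/34044 ≈ 2.9374e-5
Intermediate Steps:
1/(84153 - 50109) = 1/34044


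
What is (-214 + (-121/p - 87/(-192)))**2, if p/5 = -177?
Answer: 146108889177601/3208089600 ≈ 45544.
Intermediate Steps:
p = -885 (p = 5*(-177) = -885)
(-214 + (-121/p - 87/(-192)))**2 = (-214 + (-121/(-885) - 87/(-192)))**2 = (-214 + (-121*(-1/885) - 87*(-1/192)))**2 = (-214 + (121/885 + 29/64))**2 = (-214 + 33409/56640)**2 = (-12087551/56640)**2 = 146108889177601/3208089600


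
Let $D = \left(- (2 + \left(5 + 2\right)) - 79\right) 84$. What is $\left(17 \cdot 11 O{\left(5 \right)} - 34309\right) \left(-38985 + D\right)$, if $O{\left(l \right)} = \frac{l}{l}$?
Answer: $1582475994$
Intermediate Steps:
$O{\left(l \right)} = 1$
$D = -7392$ ($D = \left(- (2 + 7) - 79\right) 84 = \left(\left(-1\right) 9 - 79\right) 84 = \left(-9 - 79\right) 84 = \left(-88\right) 84 = -7392$)
$\left(17 \cdot 11 O{\left(5 \right)} - 34309\right) \left(-38985 + D\right) = \left(17 \cdot 11 \cdot 1 - 34309\right) \left(-38985 - 7392\right) = \left(187 \cdot 1 - 34309\right) \left(-46377\right) = \left(187 - 34309\right) \left(-46377\right) = \left(-34122\right) \left(-46377\right) = 1582475994$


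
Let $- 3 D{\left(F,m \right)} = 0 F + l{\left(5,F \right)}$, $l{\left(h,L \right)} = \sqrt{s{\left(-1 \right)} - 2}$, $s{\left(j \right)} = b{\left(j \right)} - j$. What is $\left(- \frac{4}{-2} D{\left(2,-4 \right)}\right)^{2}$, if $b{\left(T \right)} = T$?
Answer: $- \frac{8}{9} \approx -0.88889$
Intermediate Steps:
$s{\left(j \right)} = 0$ ($s{\left(j \right)} = j - j = 0$)
$l{\left(h,L \right)} = i \sqrt{2}$ ($l{\left(h,L \right)} = \sqrt{0 - 2} = \sqrt{-2} = i \sqrt{2}$)
$D{\left(F,m \right)} = - \frac{i \sqrt{2}}{3}$ ($D{\left(F,m \right)} = - \frac{0 F + i \sqrt{2}}{3} = - \frac{0 + i \sqrt{2}}{3} = - \frac{i \sqrt{2}}{3}$)
$\left(- \frac{4}{-2} D{\left(2,-4 \right)}\right)^{2} = \left(- \frac{4}{-2} \left(- \frac{i \sqrt{2}}{3}\right)\right)^{2} = \left(\left(-4\right) \left(- \frac{1}{2}\right) \left(- \frac{i \sqrt{2}}{3}\right)\right)^{2} = \left(2 \left(- \frac{i \sqrt{2}}{3}\right)\right)^{2} = \left(- \frac{2 i \sqrt{2}}{3}\right)^{2} = - \frac{8}{9}$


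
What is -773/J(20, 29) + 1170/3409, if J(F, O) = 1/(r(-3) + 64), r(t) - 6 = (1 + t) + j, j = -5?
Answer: -166013721/3409 ≈ -48699.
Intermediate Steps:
r(t) = 2 + t (r(t) = 6 + ((1 + t) - 5) = 6 + (-4 + t) = 2 + t)
J(F, O) = 1/63 (J(F, O) = 1/((2 - 3) + 64) = 1/(-1 + 64) = 1/63)
-773/J(20, 29) + 1170/3409 = -773/1/63 + 1170/3409 = -773*63 + 1170*(1/3409) = -48699 + 1170/3409 = -166013721/3409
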